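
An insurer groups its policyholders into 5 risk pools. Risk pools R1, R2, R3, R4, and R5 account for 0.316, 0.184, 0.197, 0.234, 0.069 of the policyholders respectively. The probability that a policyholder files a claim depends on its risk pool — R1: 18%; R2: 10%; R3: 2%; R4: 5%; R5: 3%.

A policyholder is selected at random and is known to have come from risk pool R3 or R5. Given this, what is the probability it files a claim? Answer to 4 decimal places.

0.0226

Let S = {R3, R5}.
P(S) = 0.197 + 0.069 = 0.266.
P(C ∩ S) = 0.02·0.197 + 0.03·0.069 = 0.00394 + 0.00207 = 0.00601.
P(C | S) = 0.00601 / 0.266 = 0.022594…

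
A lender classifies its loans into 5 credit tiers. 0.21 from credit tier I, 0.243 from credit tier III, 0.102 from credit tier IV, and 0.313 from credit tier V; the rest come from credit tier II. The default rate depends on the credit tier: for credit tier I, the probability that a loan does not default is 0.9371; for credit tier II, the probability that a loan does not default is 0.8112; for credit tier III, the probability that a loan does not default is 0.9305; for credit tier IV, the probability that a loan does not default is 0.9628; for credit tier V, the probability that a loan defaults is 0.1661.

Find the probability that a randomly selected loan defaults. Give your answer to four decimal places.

0.1108

P(II) = 1 − (0.21 + 0.243 + 0.102 + 0.313) = 0.132.
P(D|I) = 1 − 0.9371 = 0.0629.
P(D|II) = 1 − 0.8112 = 0.1888.
P(D|III) = 1 − 0.9305 = 0.0695.
P(D|IV) = 1 − 0.9628 = 0.0372.
By the law of total probability,
P(D) = P(D|I)·P(I) + P(D|II)·P(II) + P(D|III)·P(III) + P(D|IV)·P(IV) + P(D|V)·P(V)
      = 0.0629·0.21 + 0.1888·0.132 + 0.0695·0.243 + 0.0372·0.102 + 0.1661·0.313
      = 0.013209 + 0.0249216 + 0.0168885 + 0.0037944 + 0.0519893 = 0.1108028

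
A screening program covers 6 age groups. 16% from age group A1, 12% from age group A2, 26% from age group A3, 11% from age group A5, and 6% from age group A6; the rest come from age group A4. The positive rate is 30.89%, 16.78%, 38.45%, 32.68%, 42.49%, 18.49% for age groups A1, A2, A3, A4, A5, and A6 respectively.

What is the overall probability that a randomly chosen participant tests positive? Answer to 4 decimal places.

P(T) ≈ 0.3221

P(A4) = 1 − (0.16 + 0.12 + 0.26 + 0.11 + 0.06) = 0.29.
Using total probability over the partition,
P(T) = P(T|A1)·P(A1) + P(T|A2)·P(A2) + P(T|A3)·P(A3) + P(T|A4)·P(A4) + P(T|A5)·P(A5) + P(T|A6)·P(A6)
      = 0.3089·0.16 + 0.1678·0.12 + 0.3845·0.26 + 0.3268·0.29 + 0.4249·0.11 + 0.1849·0.06
      = 0.049424 + 0.020136 + 0.09997 + 0.094772 + 0.046739 + 0.011094 = 0.322135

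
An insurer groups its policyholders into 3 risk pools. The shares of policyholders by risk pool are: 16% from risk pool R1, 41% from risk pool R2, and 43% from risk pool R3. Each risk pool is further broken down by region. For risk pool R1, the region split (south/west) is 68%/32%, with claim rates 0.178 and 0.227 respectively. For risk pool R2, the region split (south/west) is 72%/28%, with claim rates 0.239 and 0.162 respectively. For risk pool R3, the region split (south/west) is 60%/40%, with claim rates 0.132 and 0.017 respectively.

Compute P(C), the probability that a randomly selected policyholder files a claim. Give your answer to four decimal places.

0.1571

P(C|R1) = 0.68·0.178 + 0.32·0.227 = 0.12104 + 0.07264 = 0.19368
P(C|R2) = 0.72·0.239 + 0.28·0.162 = 0.17208 + 0.04536 = 0.21744
P(C|R3) = 0.6·0.132 + 0.4·0.017 = 0.0792 + 0.0068 = 0.086
Then overall,
P(C) = 0.16·0.19368 + 0.41·0.21744 + 0.43·0.086
      = 0.0309888 + 0.0891504 + 0.03698 = 0.1571192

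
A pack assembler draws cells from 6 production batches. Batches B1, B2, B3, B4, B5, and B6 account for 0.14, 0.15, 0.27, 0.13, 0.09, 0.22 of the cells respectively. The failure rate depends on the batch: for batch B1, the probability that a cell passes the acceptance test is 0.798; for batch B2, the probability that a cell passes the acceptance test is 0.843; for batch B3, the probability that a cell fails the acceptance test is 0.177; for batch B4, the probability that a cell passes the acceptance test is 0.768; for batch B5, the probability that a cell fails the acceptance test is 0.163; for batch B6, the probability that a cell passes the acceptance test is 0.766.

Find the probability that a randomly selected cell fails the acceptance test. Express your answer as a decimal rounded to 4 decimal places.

P(F) ≈ 0.1959

P(F|B1) = 1 − 0.798 = 0.202.
P(F|B2) = 1 − 0.843 = 0.157.
P(F|B4) = 1 − 0.768 = 0.232.
P(F|B6) = 1 − 0.766 = 0.234.
P(F) = P(F|B1)·P(B1) + P(F|B2)·P(B2) + P(F|B3)·P(B3) + P(F|B4)·P(B4) + P(F|B5)·P(B5) + P(F|B6)·P(B6)
      = 0.202·0.14 + 0.157·0.15 + 0.177·0.27 + 0.232·0.13 + 0.163·0.09 + 0.234·0.22
      = 0.02828 + 0.02355 + 0.04779 + 0.03016 + 0.01467 + 0.05148 = 0.19593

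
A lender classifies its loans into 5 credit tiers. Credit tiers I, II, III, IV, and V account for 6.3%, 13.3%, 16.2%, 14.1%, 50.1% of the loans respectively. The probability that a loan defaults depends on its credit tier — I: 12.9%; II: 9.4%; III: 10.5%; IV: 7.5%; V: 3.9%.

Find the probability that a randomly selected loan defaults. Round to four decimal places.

0.0678

P(D) = P(D|I)·P(I) + P(D|II)·P(II) + P(D|III)·P(III) + P(D|IV)·P(IV) + P(D|V)·P(V)
      = 0.129·0.063 + 0.094·0.133 + 0.105·0.162 + 0.075·0.141 + 0.039·0.501
      = 0.008127 + 0.012502 + 0.01701 + 0.010575 + 0.019539 = 0.067753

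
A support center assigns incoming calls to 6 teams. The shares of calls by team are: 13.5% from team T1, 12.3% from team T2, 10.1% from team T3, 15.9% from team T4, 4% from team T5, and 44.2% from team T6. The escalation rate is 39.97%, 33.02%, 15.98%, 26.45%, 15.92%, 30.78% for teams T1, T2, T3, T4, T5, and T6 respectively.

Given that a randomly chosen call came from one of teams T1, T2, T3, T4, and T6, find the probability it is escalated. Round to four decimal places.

0.3009

Let S = {T1, T2, T3, T4, T6}.
P(S) = 0.135 + 0.123 + 0.101 + 0.159 + 0.442 = 0.96.
P(E ∩ S) = 0.3997·0.135 + 0.3302·0.123 + 0.1598·0.101 + 0.2645·0.159 + 0.3078·0.442 = 0.0539595 + 0.0406146 + 0.0161398 + 0.0420555 + 0.1360476 = 0.288817.
P(E | S) = 0.288817 / 0.96 = 0.300851…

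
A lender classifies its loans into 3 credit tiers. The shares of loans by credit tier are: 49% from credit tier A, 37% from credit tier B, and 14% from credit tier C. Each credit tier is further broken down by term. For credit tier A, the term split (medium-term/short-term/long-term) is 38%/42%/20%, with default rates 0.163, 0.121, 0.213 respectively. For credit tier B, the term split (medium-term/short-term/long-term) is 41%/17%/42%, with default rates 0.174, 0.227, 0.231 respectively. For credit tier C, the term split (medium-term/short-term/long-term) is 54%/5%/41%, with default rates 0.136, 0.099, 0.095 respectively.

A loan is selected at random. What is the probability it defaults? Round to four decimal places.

0.1691

P(D|A) = 0.38·0.163 + 0.42·0.121 + 0.2·0.213 = 0.06194 + 0.05082 + 0.0426 = 0.15536
P(D|B) = 0.41·0.174 + 0.17·0.227 + 0.42·0.231 = 0.07134 + 0.03859 + 0.09702 = 0.20695
P(D|C) = 0.54·0.136 + 0.05·0.099 + 0.41·0.095 = 0.07344 + 0.00495 + 0.03895 = 0.11734
Then overall,
P(D) = 0.49·0.15536 + 0.37·0.20695 + 0.14·0.11734
      = 0.0761264 + 0.0765715 + 0.0164276 = 0.1691255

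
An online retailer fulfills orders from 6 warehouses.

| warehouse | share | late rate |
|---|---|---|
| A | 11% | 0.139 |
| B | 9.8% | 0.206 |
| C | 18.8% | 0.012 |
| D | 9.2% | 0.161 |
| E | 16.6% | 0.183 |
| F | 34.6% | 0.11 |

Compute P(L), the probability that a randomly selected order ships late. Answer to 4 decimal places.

P(L) = P(L|A)·P(A) + P(L|B)·P(B) + P(L|C)·P(C) + P(L|D)·P(D) + P(L|E)·P(E) + P(L|F)·P(F)
      = 0.139·0.11 + 0.206·0.098 + 0.012·0.188 + 0.161·0.092 + 0.183·0.166 + 0.11·0.346
      = 0.01529 + 0.020188 + 0.002256 + 0.014812 + 0.030378 + 0.03806 = 0.120984

P(L) ≈ 0.1210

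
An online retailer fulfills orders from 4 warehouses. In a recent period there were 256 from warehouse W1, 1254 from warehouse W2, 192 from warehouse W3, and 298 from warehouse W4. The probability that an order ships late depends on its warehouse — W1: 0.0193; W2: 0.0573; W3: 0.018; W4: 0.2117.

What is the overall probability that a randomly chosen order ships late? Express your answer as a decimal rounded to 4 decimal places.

0.0717

Total: 256 + 1254 + 192 + 298 = 2000.
P(W1) = 256/2000 = 0.128. P(W2) = 1254/2000 = 0.627. P(W3) = 192/2000 = 0.096. P(W4) = 298/2000 = 0.149.
Summing over the partition,
P(L) = P(L|W1)·P(W1) + P(L|W2)·P(W2) + P(L|W3)·P(W3) + P(L|W4)·P(W4)
      = 0.0193·0.128 + 0.0573·0.627 + 0.018·0.096 + 0.2117·0.149
      = 0.0024704 + 0.0359271 + 0.001728 + 0.0315433 = 0.0716688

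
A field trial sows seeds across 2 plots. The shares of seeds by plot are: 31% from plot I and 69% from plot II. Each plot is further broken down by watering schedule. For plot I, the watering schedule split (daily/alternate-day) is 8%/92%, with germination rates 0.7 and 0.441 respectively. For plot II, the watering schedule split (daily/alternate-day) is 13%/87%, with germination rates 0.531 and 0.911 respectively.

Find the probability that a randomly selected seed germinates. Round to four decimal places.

P(G) ≈ 0.7376

P(G|I) = 0.08·0.7 + 0.92·0.441 = 0.056 + 0.40572 = 0.46172
P(G|II) = 0.13·0.531 + 0.87·0.911 = 0.06903 + 0.79257 = 0.8616
By total probability over the outer partition,
P(G) = 0.31·0.46172 + 0.69·0.8616
      = 0.1431332 + 0.594504 = 0.7376372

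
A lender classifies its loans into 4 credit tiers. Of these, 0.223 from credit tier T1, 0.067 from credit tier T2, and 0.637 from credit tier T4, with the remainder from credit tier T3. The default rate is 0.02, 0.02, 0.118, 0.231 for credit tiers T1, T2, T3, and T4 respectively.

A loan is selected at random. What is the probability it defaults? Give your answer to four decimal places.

0.1616

P(T3) = 1 − (0.223 + 0.067 + 0.637) = 0.073.
P(D) = P(D|T1)·P(T1) + P(D|T2)·P(T2) + P(D|T3)·P(T3) + P(D|T4)·P(T4)
      = 0.02·0.223 + 0.02·0.067 + 0.118·0.073 + 0.231·0.637
      = 0.00446 + 0.00134 + 0.008614 + 0.147147 = 0.161561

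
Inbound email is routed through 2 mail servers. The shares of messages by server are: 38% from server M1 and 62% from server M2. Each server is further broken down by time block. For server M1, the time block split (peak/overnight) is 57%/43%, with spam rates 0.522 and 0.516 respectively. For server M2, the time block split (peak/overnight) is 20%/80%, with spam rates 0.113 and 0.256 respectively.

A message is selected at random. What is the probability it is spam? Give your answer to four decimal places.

P(S|M1) = 0.57·0.522 + 0.43·0.516 = 0.29754 + 0.22188 = 0.51942
P(S|M2) = 0.2·0.113 + 0.8·0.256 = 0.0226 + 0.2048 = 0.2274
Then overall,
P(S) = 0.38·0.51942 + 0.62·0.2274
      = 0.1973796 + 0.140988 = 0.3383676

0.3384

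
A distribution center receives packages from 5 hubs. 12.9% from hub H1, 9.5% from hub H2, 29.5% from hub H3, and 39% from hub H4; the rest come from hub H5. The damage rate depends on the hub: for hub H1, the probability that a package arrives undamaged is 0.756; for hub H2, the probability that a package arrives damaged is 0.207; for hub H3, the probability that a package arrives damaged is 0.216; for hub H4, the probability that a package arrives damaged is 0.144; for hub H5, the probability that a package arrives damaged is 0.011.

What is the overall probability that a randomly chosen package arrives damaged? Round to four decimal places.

P(H5) = 1 − (0.129 + 0.095 + 0.295 + 0.39) = 0.091.
P(D|H1) = 1 − 0.756 = 0.244.
Summing over the partition,
P(D) = P(D|H1)·P(H1) + P(D|H2)·P(H2) + P(D|H3)·P(H3) + P(D|H4)·P(H4) + P(D|H5)·P(H5)
      = 0.244·0.129 + 0.207·0.095 + 0.216·0.295 + 0.144·0.39 + 0.011·0.091
      = 0.031476 + 0.019665 + 0.06372 + 0.05616 + 0.001001 = 0.172022

P(D) ≈ 0.1720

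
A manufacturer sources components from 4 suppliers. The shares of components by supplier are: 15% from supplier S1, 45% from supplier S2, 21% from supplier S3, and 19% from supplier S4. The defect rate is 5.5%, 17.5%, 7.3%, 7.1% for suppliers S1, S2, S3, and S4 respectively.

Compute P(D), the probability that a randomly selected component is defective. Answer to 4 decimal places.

P(D) = P(D|S1)·P(S1) + P(D|S2)·P(S2) + P(D|S3)·P(S3) + P(D|S4)·P(S4)
      = 0.055·0.15 + 0.175·0.45 + 0.073·0.21 + 0.071·0.19
      = 0.00825 + 0.07875 + 0.01533 + 0.01349 = 0.11582

0.1158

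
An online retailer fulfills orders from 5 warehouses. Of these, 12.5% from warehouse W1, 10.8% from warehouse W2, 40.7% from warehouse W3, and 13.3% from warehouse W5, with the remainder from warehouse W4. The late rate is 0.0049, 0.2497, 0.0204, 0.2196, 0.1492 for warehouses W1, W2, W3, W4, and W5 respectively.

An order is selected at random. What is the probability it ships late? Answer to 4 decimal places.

P(W4) = 1 − (0.125 + 0.108 + 0.407 + 0.133) = 0.227.
P(L) = P(L|W1)·P(W1) + P(L|W2)·P(W2) + P(L|W3)·P(W3) + P(L|W4)·P(W4) + P(L|W5)·P(W5)
      = 0.0049·0.125 + 0.2497·0.108 + 0.0204·0.407 + 0.2196·0.227 + 0.1492·0.133
      = 0.0006125 + 0.0269676 + 0.0083028 + 0.0498492 + 0.0198436 = 0.1055757

P(L) ≈ 0.1056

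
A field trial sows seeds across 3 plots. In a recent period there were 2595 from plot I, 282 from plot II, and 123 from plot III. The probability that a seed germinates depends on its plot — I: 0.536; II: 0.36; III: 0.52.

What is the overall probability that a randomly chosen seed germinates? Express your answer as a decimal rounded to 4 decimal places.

Total: 2595 + 282 + 123 = 3000.
P(I) = 2595/3000 = 0.865. P(II) = 282/3000 = 0.094. P(III) = 123/3000 = 0.041.
Summing over the partition,
P(G) = P(G|I)·P(I) + P(G|II)·P(II) + P(G|III)·P(III)
      = 0.536·0.865 + 0.36·0.094 + 0.52·0.041
      = 0.46364 + 0.03384 + 0.02132 = 0.5188

0.5188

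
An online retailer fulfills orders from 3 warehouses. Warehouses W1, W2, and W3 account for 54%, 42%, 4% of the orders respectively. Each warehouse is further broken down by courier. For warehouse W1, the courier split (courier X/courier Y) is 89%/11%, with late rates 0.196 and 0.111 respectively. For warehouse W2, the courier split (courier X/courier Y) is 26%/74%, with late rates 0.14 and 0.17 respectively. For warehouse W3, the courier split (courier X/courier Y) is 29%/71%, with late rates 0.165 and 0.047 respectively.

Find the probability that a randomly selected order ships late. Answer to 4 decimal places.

P(L|W1) = 0.89·0.196 + 0.11·0.111 = 0.17444 + 0.01221 = 0.18665
P(L|W2) = 0.26·0.14 + 0.74·0.17 = 0.0364 + 0.1258 = 0.1622
P(L|W3) = 0.29·0.165 + 0.71·0.047 = 0.04785 + 0.03337 = 0.08122
By total probability over the outer partition,
P(L) = 0.54·0.18665 + 0.42·0.1622 + 0.04·0.08122
      = 0.100791 + 0.068124 + 0.0032488 = 0.1721638

P(L) ≈ 0.1722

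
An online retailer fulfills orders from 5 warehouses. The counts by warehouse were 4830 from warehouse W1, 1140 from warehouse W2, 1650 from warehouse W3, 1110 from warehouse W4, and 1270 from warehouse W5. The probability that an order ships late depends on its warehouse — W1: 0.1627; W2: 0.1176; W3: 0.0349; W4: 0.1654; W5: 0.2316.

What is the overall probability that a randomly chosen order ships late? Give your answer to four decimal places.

P(L) ≈ 0.1455

Total: 4830 + 1140 + 1650 + 1110 + 1270 = 10000.
P(W1) = 4830/10000 = 0.483. P(W2) = 1140/10000 = 0.114. P(W3) = 1650/10000 = 0.165. P(W4) = 1110/10000 = 0.111. P(W5) = 1270/10000 = 0.127.
Summing over the partition,
P(L) = P(L|W1)·P(W1) + P(L|W2)·P(W2) + P(L|W3)·P(W3) + P(L|W4)·P(W4) + P(L|W5)·P(W5)
      = 0.1627·0.483 + 0.1176·0.114 + 0.0349·0.165 + 0.1654·0.111 + 0.2316·0.127
      = 0.0785841 + 0.0134064 + 0.0057585 + 0.0183594 + 0.0294132 = 0.1455216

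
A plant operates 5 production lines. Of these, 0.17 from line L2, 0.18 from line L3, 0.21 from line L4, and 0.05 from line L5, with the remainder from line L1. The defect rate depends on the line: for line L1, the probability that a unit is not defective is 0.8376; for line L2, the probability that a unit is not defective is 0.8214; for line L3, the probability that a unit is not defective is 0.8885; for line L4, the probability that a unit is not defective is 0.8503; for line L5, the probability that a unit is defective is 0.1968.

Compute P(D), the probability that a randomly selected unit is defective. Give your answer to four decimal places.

0.1550

P(L1) = 1 − (0.17 + 0.18 + 0.21 + 0.05) = 0.39.
P(D|L1) = 1 − 0.8376 = 0.1624.
P(D|L2) = 1 − 0.8214 = 0.1786.
P(D|L3) = 1 − 0.8885 = 0.1115.
P(D|L4) = 1 − 0.8503 = 0.1497.
Using total probability over the partition,
P(D) = P(D|L1)·P(L1) + P(D|L2)·P(L2) + P(D|L3)·P(L3) + P(D|L4)·P(L4) + P(D|L5)·P(L5)
      = 0.1624·0.39 + 0.1786·0.17 + 0.1115·0.18 + 0.1497·0.21 + 0.1968·0.05
      = 0.063336 + 0.030362 + 0.02007 + 0.031437 + 0.00984 = 0.155045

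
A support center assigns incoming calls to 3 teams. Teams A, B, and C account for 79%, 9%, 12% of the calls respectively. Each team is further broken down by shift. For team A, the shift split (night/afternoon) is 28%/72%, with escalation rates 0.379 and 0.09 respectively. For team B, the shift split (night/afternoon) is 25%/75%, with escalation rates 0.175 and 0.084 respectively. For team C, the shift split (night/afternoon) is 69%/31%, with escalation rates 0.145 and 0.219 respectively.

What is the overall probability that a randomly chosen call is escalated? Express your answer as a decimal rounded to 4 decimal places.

P(E|A) = 0.28·0.379 + 0.72·0.09 = 0.10612 + 0.0648 = 0.17092
P(E|B) = 0.25·0.175 + 0.75·0.084 = 0.04375 + 0.063 = 0.10675
P(E|C) = 0.69·0.145 + 0.31·0.219 = 0.10005 + 0.06789 = 0.16794
Then overall,
P(E) = 0.79·0.17092 + 0.09·0.10675 + 0.12·0.16794
      = 0.1350268 + 0.0096075 + 0.0201528 = 0.1647871

0.1648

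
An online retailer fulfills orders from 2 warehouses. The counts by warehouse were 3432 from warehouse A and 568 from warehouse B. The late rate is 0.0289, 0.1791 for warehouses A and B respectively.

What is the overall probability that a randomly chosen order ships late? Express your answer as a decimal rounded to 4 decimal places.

Total: 3432 + 568 = 4000.
P(A) = 3432/4000 = 0.858. P(B) = 568/4000 = 0.142.
By the law of total probability,
P(L) = P(L|A)·P(A) + P(L|B)·P(B)
      = 0.0289·0.858 + 0.1791·0.142
      = 0.0247962 + 0.0254322 = 0.0502284

P(L) ≈ 0.0502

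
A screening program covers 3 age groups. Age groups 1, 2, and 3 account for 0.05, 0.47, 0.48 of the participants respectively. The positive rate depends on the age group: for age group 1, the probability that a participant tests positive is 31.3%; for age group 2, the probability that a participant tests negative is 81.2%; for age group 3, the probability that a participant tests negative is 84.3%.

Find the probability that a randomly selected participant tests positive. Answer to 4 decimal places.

P(T|2) = 1 − 0.812 = 0.188.
P(T|3) = 1 − 0.843 = 0.157.
P(T) = P(T|1)·P(1) + P(T|2)·P(2) + P(T|3)·P(3)
      = 0.313·0.05 + 0.188·0.47 + 0.157·0.48
      = 0.01565 + 0.08836 + 0.07536 = 0.17937

0.1794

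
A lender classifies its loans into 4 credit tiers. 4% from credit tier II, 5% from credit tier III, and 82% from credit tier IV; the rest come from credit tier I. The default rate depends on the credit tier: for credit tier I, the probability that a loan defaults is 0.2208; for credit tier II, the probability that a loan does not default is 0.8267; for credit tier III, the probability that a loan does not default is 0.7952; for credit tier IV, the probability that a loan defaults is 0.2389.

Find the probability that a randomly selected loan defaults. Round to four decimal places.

P(I) = 1 − (0.04 + 0.05 + 0.82) = 0.09.
P(D|II) = 1 − 0.8267 = 0.1733.
P(D|III) = 1 − 0.7952 = 0.2048.
Using total probability over the partition,
P(D) = P(D|I)·P(I) + P(D|II)·P(II) + P(D|III)·P(III) + P(D|IV)·P(IV)
      = 0.2208·0.09 + 0.1733·0.04 + 0.2048·0.05 + 0.2389·0.82
      = 0.019872 + 0.006932 + 0.01024 + 0.195898 = 0.232942

0.2329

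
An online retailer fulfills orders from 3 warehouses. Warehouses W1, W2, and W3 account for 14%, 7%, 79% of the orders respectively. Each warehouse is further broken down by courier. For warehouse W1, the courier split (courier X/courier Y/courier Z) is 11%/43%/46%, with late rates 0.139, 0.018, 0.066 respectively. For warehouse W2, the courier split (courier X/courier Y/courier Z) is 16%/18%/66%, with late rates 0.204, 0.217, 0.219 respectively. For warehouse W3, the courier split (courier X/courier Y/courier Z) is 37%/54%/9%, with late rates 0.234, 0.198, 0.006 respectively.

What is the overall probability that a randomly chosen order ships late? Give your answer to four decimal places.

P(L) ≈ 0.1759

P(L|W1) = 0.11·0.139 + 0.43·0.018 + 0.46·0.066 = 0.01529 + 0.00774 + 0.03036 = 0.05339
P(L|W2) = 0.16·0.204 + 0.18·0.217 + 0.66·0.219 = 0.03264 + 0.03906 + 0.14454 = 0.21624
P(L|W3) = 0.37·0.234 + 0.54·0.198 + 0.09·0.006 = 0.08658 + 0.10692 + 0.00054 = 0.19404
Then overall,
P(L) = 0.14·0.05339 + 0.07·0.21624 + 0.79·0.19404
      = 0.0074746 + 0.0151368 + 0.1532916 = 0.175903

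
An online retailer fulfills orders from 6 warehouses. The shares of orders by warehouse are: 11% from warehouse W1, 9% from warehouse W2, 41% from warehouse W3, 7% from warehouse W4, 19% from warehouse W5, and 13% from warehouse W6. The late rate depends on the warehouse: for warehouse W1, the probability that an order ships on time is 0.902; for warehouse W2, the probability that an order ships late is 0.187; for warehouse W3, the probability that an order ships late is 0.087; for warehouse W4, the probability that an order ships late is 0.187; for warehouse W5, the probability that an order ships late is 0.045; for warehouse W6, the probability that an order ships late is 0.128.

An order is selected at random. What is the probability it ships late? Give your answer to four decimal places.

0.1016

P(L|W1) = 1 − 0.902 = 0.098.
By the law of total probability,
P(L) = P(L|W1)·P(W1) + P(L|W2)·P(W2) + P(L|W3)·P(W3) + P(L|W4)·P(W4) + P(L|W5)·P(W5) + P(L|W6)·P(W6)
      = 0.098·0.11 + 0.187·0.09 + 0.087·0.41 + 0.187·0.07 + 0.045·0.19 + 0.128·0.13
      = 0.01078 + 0.01683 + 0.03567 + 0.01309 + 0.00855 + 0.01664 = 0.10156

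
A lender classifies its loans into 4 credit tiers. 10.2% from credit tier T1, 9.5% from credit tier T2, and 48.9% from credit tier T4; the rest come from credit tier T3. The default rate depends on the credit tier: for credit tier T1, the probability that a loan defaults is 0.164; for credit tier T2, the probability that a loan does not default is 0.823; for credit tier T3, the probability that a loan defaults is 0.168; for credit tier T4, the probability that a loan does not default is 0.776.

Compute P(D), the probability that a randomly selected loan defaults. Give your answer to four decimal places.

P(D) ≈ 0.1958

P(T3) = 1 − (0.102 + 0.095 + 0.489) = 0.314.
P(D|T2) = 1 − 0.823 = 0.177.
P(D|T4) = 1 − 0.776 = 0.224.
P(D) = P(D|T1)·P(T1) + P(D|T2)·P(T2) + P(D|T3)·P(T3) + P(D|T4)·P(T4)
      = 0.164·0.102 + 0.177·0.095 + 0.168·0.314 + 0.224·0.489
      = 0.016728 + 0.016815 + 0.052752 + 0.109536 = 0.195831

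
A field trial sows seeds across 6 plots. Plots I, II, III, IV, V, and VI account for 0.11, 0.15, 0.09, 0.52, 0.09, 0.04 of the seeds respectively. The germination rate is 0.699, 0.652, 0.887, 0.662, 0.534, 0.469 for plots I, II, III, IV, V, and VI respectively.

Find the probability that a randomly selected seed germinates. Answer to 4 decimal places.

0.6656

Summing over the partition,
P(G) = P(G|I)·P(I) + P(G|II)·P(II) + P(G|III)·P(III) + P(G|IV)·P(IV) + P(G|V)·P(V) + P(G|VI)·P(VI)
      = 0.699·0.11 + 0.652·0.15 + 0.887·0.09 + 0.662·0.52 + 0.534·0.09 + 0.469·0.04
      = 0.07689 + 0.0978 + 0.07983 + 0.34424 + 0.04806 + 0.01876 = 0.66558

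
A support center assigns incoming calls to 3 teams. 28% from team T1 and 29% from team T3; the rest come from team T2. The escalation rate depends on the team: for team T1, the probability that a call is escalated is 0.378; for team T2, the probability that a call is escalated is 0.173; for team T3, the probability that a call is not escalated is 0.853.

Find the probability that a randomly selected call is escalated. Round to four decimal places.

P(T2) = 1 − (0.28 + 0.29) = 0.43.
P(E|T3) = 1 − 0.853 = 0.147.
P(E) = P(E|T1)·P(T1) + P(E|T2)·P(T2) + P(E|T3)·P(T3)
      = 0.378·0.28 + 0.173·0.43 + 0.147·0.29
      = 0.10584 + 0.07439 + 0.04263 = 0.22286

P(E) ≈ 0.2229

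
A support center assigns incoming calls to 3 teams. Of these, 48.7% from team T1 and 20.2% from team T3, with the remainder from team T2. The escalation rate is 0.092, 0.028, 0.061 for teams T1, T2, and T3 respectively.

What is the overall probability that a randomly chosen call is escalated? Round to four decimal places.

0.0658

P(T2) = 1 − (0.487 + 0.202) = 0.311.
P(E) = P(E|T1)·P(T1) + P(E|T2)·P(T2) + P(E|T3)·P(T3)
      = 0.092·0.487 + 0.028·0.311 + 0.061·0.202
      = 0.044804 + 0.008708 + 0.012322 = 0.065834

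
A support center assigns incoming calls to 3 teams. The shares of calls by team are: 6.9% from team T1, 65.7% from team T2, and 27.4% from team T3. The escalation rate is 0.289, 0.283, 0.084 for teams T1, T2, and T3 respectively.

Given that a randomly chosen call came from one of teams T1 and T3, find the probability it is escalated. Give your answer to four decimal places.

P(E|S) ≈ 0.1252

Let S = {T1, T3}.
P(S) = 0.069 + 0.274 = 0.343.
P(E ∩ S) = 0.289·0.069 + 0.084·0.274 = 0.019941 + 0.023016 = 0.042957.
P(E | S) = 0.042957 / 0.343 = 0.125239…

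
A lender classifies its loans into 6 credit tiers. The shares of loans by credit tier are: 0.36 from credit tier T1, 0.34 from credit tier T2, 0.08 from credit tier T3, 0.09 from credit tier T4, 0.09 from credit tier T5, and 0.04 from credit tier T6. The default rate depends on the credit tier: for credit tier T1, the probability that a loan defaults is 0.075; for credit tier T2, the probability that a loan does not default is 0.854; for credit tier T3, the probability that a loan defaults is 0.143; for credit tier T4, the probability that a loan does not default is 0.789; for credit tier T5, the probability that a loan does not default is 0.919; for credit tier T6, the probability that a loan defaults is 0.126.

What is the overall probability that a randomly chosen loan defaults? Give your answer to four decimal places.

P(D) ≈ 0.1194

P(D|T2) = 1 − 0.854 = 0.146.
P(D|T4) = 1 − 0.789 = 0.211.
P(D|T5) = 1 − 0.919 = 0.081.
Summing over the partition,
P(D) = P(D|T1)·P(T1) + P(D|T2)·P(T2) + P(D|T3)·P(T3) + P(D|T4)·P(T4) + P(D|T5)·P(T5) + P(D|T6)·P(T6)
      = 0.075·0.36 + 0.146·0.34 + 0.143·0.08 + 0.211·0.09 + 0.081·0.09 + 0.126·0.04
      = 0.027 + 0.04964 + 0.01144 + 0.01899 + 0.00729 + 0.00504 = 0.1194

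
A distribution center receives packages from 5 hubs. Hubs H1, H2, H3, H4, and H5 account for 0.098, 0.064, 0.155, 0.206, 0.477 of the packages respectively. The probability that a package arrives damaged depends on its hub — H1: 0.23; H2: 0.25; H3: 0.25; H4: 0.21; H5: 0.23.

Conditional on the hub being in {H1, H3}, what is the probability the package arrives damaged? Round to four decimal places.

Let S = {H1, H3}.
P(S) = 0.098 + 0.155 = 0.253.
P(D ∩ S) = 0.23·0.098 + 0.25·0.155 = 0.02254 + 0.03875 = 0.06129.
P(D | S) = 0.06129 / 0.253 = 0.242253…

0.2423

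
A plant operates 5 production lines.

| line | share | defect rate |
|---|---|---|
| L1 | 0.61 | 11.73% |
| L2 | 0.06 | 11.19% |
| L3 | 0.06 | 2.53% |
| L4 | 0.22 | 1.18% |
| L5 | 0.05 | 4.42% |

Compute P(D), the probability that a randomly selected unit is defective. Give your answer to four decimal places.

P(D) ≈ 0.0846

P(D) = P(D|L1)·P(L1) + P(D|L2)·P(L2) + P(D|L3)·P(L3) + P(D|L4)·P(L4) + P(D|L5)·P(L5)
      = 0.1173·0.61 + 0.1119·0.06 + 0.0253·0.06 + 0.0118·0.22 + 0.0442·0.05
      = 0.071553 + 0.006714 + 0.001518 + 0.002596 + 0.00221 = 0.084591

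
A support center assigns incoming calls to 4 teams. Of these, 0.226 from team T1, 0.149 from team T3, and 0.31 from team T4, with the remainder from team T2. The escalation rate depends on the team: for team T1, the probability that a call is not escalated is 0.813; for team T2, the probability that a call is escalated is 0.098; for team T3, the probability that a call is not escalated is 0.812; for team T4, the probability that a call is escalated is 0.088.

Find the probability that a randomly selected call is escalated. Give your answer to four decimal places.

P(T2) = 1 − (0.226 + 0.149 + 0.31) = 0.315.
P(E|T1) = 1 − 0.813 = 0.187.
P(E|T3) = 1 − 0.812 = 0.188.
P(E) = P(E|T1)·P(T1) + P(E|T2)·P(T2) + P(E|T3)·P(T3) + P(E|T4)·P(T4)
      = 0.187·0.226 + 0.098·0.315 + 0.188·0.149 + 0.088·0.31
      = 0.042262 + 0.03087 + 0.028012 + 0.02728 = 0.128424

P(E) ≈ 0.1284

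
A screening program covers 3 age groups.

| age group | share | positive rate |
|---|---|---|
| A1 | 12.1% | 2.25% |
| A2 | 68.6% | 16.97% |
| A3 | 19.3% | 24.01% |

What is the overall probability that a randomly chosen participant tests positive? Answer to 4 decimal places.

P(T) ≈ 0.1655

By the law of total probability,
P(T) = P(T|A1)·P(A1) + P(T|A2)·P(A2) + P(T|A3)·P(A3)
      = 0.0225·0.121 + 0.1697·0.686 + 0.2401·0.193
      = 0.0027225 + 0.1164142 + 0.0463393 = 0.165476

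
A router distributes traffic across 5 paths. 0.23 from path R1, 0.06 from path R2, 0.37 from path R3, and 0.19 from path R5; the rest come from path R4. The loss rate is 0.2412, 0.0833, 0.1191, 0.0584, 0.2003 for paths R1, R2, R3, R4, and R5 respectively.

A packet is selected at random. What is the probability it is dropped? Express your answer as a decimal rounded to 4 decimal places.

P(R4) = 1 − (0.23 + 0.06 + 0.37 + 0.19) = 0.15.
By the law of total probability,
P(L) = P(L|R1)·P(R1) + P(L|R2)·P(R2) + P(L|R3)·P(R3) + P(L|R4)·P(R4) + P(L|R5)·P(R5)
      = 0.2412·0.23 + 0.0833·0.06 + 0.1191·0.37 + 0.0584·0.15 + 0.2003·0.19
      = 0.055476 + 0.004998 + 0.044067 + 0.00876 + 0.038057 = 0.151358

P(L) ≈ 0.1514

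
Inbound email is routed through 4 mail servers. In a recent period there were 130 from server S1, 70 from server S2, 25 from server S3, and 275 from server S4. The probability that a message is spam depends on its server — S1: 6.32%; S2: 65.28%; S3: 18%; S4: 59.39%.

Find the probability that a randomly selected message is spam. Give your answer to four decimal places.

Total: 130 + 70 + 25 + 275 = 500.
P(S1) = 130/500 = 0.26. P(S2) = 70/500 = 0.14. P(S3) = 25/500 = 0.05. P(S4) = 275/500 = 0.55.
Using total probability over the partition,
P(S) = P(S|S1)·P(S1) + P(S|S2)·P(S2) + P(S|S3)·P(S3) + P(S|S4)·P(S4)
      = 0.0632·0.26 + 0.6528·0.14 + 0.18·0.05 + 0.5939·0.55
      = 0.016432 + 0.091392 + 0.009 + 0.326645 = 0.443469

P(S) ≈ 0.4435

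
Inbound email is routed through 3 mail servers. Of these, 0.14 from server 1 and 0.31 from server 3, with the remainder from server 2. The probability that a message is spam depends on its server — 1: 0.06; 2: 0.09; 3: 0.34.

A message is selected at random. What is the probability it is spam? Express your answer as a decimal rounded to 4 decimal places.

P(2) = 1 − (0.14 + 0.31) = 0.55.
By the law of total probability,
P(S) = P(S|1)·P(1) + P(S|2)·P(2) + P(S|3)·P(3)
      = 0.06·0.14 + 0.09·0.55 + 0.34·0.31
      = 0.0084 + 0.0495 + 0.1054 = 0.1633

0.1633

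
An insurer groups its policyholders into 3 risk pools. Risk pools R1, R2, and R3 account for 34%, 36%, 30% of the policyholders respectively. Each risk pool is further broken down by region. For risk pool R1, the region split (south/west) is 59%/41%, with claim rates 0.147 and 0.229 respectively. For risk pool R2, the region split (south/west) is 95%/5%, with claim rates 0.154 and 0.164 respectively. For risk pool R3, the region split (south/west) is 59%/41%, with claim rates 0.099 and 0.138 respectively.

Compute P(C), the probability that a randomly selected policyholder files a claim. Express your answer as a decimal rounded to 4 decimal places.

0.1515

P(C|R1) = 0.59·0.147 + 0.41·0.229 = 0.08673 + 0.09389 = 0.18062
P(C|R2) = 0.95·0.154 + 0.05·0.164 = 0.1463 + 0.0082 = 0.1545
P(C|R3) = 0.59·0.099 + 0.41·0.138 = 0.05841 + 0.05658 = 0.11499
By total probability over the outer partition,
P(C) = 0.34·0.18062 + 0.36·0.1545 + 0.3·0.11499
      = 0.0614108 + 0.05562 + 0.034497 = 0.1515278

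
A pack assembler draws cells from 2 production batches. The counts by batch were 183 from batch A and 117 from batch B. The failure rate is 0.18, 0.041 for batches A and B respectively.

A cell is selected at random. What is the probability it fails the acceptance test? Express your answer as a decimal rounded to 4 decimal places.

Total: 183 + 117 = 300.
P(A) = 183/300 = 0.61. P(B) = 117/300 = 0.39.
P(F) = P(F|A)·P(A) + P(F|B)·P(B)
      = 0.18·0.61 + 0.041·0.39
      = 0.1098 + 0.01599 = 0.12579

P(F) ≈ 0.1258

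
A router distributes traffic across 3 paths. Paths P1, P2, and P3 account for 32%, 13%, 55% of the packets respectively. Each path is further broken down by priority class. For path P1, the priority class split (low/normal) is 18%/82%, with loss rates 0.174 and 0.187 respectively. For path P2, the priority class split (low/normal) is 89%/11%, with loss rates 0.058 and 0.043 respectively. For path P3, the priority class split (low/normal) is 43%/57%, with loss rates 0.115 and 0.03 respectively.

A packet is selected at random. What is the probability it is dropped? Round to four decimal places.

P(L|P1) = 0.18·0.174 + 0.82·0.187 = 0.03132 + 0.15334 = 0.18466
P(L|P2) = 0.89·0.058 + 0.11·0.043 = 0.05162 + 0.00473 = 0.05635
P(L|P3) = 0.43·0.115 + 0.57·0.03 = 0.04945 + 0.0171 = 0.06655
Then overall,
P(L) = 0.32·0.18466 + 0.13·0.05635 + 0.55·0.06655
      = 0.0590912 + 0.0073255 + 0.0366025 = 0.1030192

0.1030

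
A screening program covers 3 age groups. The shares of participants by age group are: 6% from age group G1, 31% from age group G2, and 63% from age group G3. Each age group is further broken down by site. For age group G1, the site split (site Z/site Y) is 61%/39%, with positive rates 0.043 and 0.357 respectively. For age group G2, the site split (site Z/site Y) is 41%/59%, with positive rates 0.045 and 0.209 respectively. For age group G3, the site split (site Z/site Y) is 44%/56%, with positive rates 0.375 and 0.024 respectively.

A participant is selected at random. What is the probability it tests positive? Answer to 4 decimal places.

0.1663

P(T|G1) = 0.61·0.043 + 0.39·0.357 = 0.02623 + 0.13923 = 0.16546
P(T|G2) = 0.41·0.045 + 0.59·0.209 = 0.01845 + 0.12331 = 0.14176
P(T|G3) = 0.44·0.375 + 0.56·0.024 = 0.165 + 0.01344 = 0.17844
By total probability over the outer partition,
P(T) = 0.06·0.16546 + 0.31·0.14176 + 0.63·0.17844
      = 0.0099276 + 0.0439456 + 0.1124172 = 0.1662904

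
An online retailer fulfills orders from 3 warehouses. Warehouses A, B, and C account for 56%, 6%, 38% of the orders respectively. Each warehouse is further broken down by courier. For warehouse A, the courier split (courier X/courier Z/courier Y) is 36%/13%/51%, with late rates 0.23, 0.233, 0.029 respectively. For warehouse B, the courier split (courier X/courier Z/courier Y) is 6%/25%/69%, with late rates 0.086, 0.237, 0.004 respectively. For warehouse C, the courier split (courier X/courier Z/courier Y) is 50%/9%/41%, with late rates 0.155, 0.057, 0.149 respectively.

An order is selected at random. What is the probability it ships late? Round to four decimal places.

P(L|A) = 0.36·0.23 + 0.13·0.233 + 0.51·0.029 = 0.0828 + 0.03029 + 0.01479 = 0.12788
P(L|B) = 0.06·0.086 + 0.25·0.237 + 0.69·0.004 = 0.00516 + 0.05925 + 0.00276 = 0.06717
P(L|C) = 0.5·0.155 + 0.09·0.057 + 0.41·0.149 = 0.0775 + 0.00513 + 0.06109 = 0.14372
Then overall,
P(L) = 0.56·0.12788 + 0.06·0.06717 + 0.38·0.14372
      = 0.0716128 + 0.0040302 + 0.0546136 = 0.1302566

P(L) ≈ 0.1303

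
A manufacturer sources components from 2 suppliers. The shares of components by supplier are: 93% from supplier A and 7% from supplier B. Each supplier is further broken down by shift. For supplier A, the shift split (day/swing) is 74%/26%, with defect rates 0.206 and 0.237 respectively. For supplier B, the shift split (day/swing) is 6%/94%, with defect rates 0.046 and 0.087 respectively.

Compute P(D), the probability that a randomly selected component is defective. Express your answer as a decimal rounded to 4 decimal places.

P(D|A) = 0.74·0.206 + 0.26·0.237 = 0.15244 + 0.06162 = 0.21406
P(D|B) = 0.06·0.046 + 0.94·0.087 = 0.00276 + 0.08178 = 0.08454
Then overall,
P(D) = 0.93·0.21406 + 0.07·0.08454
      = 0.1990758 + 0.0059178 = 0.2049936

0.2050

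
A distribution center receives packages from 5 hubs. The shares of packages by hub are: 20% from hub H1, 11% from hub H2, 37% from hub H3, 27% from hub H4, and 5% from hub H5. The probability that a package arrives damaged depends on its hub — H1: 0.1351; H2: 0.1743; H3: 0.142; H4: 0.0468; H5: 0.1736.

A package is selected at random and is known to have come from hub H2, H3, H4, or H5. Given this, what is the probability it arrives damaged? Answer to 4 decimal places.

Let S = {H2, H3, H4, H5}.
P(S) = 0.11 + 0.37 + 0.27 + 0.05 = 0.8.
P(D ∩ S) = 0.1743·0.11 + 0.142·0.37 + 0.0468·0.27 + 0.1736·0.05 = 0.019173 + 0.05254 + 0.012636 + 0.00868 = 0.093029.
P(D | S) = 0.093029 / 0.8 = 0.116286…

0.1163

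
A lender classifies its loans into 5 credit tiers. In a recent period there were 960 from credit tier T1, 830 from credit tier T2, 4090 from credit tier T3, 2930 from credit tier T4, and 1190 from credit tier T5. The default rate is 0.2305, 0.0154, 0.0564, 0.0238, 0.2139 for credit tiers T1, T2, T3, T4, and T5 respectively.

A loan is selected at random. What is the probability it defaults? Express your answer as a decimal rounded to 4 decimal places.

0.0789

Total: 960 + 830 + 4090 + 2930 + 1190 = 10000.
P(T1) = 960/10000 = 0.096. P(T2) = 830/10000 = 0.083. P(T3) = 4090/10000 = 0.409. P(T4) = 2930/10000 = 0.293. P(T5) = 1190/10000 = 0.119.
P(D) = P(D|T1)·P(T1) + P(D|T2)·P(T2) + P(D|T3)·P(T3) + P(D|T4)·P(T4) + P(D|T5)·P(T5)
      = 0.2305·0.096 + 0.0154·0.083 + 0.0564·0.409 + 0.0238·0.293 + 0.2139·0.119
      = 0.022128 + 0.0012782 + 0.0230676 + 0.0069734 + 0.0254541 = 0.0789013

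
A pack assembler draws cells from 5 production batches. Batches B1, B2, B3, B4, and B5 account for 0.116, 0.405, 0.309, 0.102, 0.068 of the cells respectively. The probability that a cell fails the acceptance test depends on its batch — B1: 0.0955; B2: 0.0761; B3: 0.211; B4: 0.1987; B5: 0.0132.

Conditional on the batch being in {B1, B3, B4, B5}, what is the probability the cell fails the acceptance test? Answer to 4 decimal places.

Let S = {B1, B3, B4, B5}.
P(S) = 0.116 + 0.309 + 0.102 + 0.068 = 0.595.
P(F ∩ S) = 0.0955·0.116 + 0.211·0.309 + 0.1987·0.102 + 0.0132·0.068 = 0.011078 + 0.065199 + 0.0202674 + 0.0008976 = 0.097442.
P(F | S) = 0.097442 / 0.595 = 0.163768…

P(F|S) ≈ 0.1638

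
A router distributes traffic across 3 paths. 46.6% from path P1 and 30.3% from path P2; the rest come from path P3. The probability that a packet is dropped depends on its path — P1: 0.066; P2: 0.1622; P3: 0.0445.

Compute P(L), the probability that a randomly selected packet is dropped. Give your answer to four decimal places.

P(P3) = 1 − (0.466 + 0.303) = 0.231.
P(L) = P(L|P1)·P(P1) + P(L|P2)·P(P2) + P(L|P3)·P(P3)
      = 0.066·0.466 + 0.1622·0.303 + 0.0445·0.231
      = 0.030756 + 0.0491466 + 0.0102795 = 0.0901821

0.0902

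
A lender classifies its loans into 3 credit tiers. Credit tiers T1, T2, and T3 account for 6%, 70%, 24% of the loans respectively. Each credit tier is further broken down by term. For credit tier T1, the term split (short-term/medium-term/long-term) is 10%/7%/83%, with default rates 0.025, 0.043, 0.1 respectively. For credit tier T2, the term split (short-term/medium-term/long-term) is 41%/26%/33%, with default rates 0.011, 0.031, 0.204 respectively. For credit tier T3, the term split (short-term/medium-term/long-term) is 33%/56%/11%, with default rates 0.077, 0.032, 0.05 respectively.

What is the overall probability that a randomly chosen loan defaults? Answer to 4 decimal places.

P(D|T1) = 0.1·0.025 + 0.07·0.043 + 0.83·0.1 = 0.0025 + 0.00301 + 0.083 = 0.08851
P(D|T2) = 0.41·0.011 + 0.26·0.031 + 0.33·0.204 = 0.00451 + 0.00806 + 0.06732 = 0.07989
P(D|T3) = 0.33·0.077 + 0.56·0.032 + 0.11·0.05 = 0.02541 + 0.01792 + 0.0055 = 0.04883
Then overall,
P(D) = 0.06·0.08851 + 0.7·0.07989 + 0.24·0.04883
      = 0.0053106 + 0.055923 + 0.0117192 = 0.0729528

0.0730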